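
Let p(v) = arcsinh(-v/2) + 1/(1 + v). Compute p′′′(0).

-47/8

Expand each term separately and add.
The coefficient of v^3 in the expansion is -47/48, so p′′′(0) = 3! * (-47/48) = -47/8.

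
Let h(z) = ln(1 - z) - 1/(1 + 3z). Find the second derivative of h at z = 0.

Combine the two series term by term.
The coefficient of z^2 in the expansion is -19/2, so h′′(0) = 2! * (-19/2) = -19.

-19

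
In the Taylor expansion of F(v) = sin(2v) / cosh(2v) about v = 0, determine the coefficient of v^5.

Invert the denominator's series and multiply.
F(0) = 0
F′(0) = 2
F′′(0) = 0
F′′′(0) = -32
F^(4)(0) = 0
F^(5)(0) = 1152
Dividing each by k! gives the coefficients c_0, ..., c_5.

48/5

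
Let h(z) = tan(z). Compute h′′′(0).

The coefficient of z^3 in the expansion is 1/3, so h′′′(0) = 3! * (1/3) = 2.

2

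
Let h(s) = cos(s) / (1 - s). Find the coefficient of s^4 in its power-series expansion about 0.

13/24

Write out both Maclaurin series and multiply, keeping only the needed powers.
So c_4 = h^(4)(0)/4! = 13/24.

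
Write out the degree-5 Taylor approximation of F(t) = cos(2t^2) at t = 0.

1 - 2*t^4

F(0) = 1
F′(0) = 0
F′′(0) = 0
F′′′(0) = 0
F^(4)(0) = -48
F^(5)(0) = 0
Dividing each by k! gives the coefficients c_0, ..., c_5.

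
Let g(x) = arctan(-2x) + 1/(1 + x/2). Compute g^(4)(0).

3/2

Combine the two series term by term.
The coefficient of x^4 in the expansion is 1/16, so g^(4)(0) = 4! * (1/16) = 3/2.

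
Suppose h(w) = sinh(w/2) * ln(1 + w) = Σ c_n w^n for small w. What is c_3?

Multiply the two series term by term and collect like powers.

-1/4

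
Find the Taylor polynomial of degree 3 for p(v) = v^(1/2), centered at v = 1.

(v - 1)^3/16 - (v - 1)^2/8 + (v - 1)/2 + 1

Differentiate repeatedly and evaluate at the center.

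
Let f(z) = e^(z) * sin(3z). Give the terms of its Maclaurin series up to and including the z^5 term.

-z^5/10 - 4*z^4 - 3*z^3 + 3*z^2 + 3*z

Multiply the two series term by term and collect like powers.
f(0) = 0
f′(0) = 3
f′′(0) = 6
f′′′(0) = -18
f^(4)(0) = -96
f^(5)(0) = -12
Then c_k = f^(k)(0)/k! gives each Taylor coefficient.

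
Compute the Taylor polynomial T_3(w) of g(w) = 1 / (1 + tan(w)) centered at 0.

-4*w^3/3 + w^2 - w + 1

Write 1/(1+u) = 1 - u + u^2 - u^3 + ... and substitute the series for u.
[w^0] = 1;  [w^1] = -1;  [w^2] = 1;  [w^3] = -4/3.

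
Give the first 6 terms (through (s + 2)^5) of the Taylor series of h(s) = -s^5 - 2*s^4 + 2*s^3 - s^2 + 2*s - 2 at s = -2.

h(-2) = -26
h′(-2) = 14
h′′(-2) = 38
h′′′(-2) = -132
h^(4)(-2) = 192
h^(5)(-2) = -120
Dividing each by k! gives the coefficients c_0, ..., c_5.

-(s + 2)^5 + 8*(s + 2)^4 - 22*(s + 2)^3 + 19*(s + 2)^2 + 14*(s + 2) - 26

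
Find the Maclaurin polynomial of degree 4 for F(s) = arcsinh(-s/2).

s^3/48 - s/2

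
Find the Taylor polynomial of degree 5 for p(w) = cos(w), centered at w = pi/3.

Differentiate repeatedly and evaluate at the center.
[(w - pi/3)^0] = 1/2;  [(w - pi/3)^1] = -sqrt(3)/2;  [(w - pi/3)^2] = -1/4;  [(w - pi/3)^3] = sqrt(3)/12;  [(w - pi/3)^4] = 1/48;  [(w - pi/3)^5] = -sqrt(3)/240.

-sqrt(3)*(w - pi/3)^5/240 + (w - pi/3)^4/48 + sqrt(3)*(w - pi/3)^3/12 - (w - pi/3)^2/4 - sqrt(3)*(w - pi/3)/2 + 1/2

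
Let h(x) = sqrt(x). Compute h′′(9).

Use the known series and substitute for the argument.
The coefficient of (x - 9)^2 in the expansion is -1/216, so h′′(9) = 2! * (-1/216) = -1/108.

-1/108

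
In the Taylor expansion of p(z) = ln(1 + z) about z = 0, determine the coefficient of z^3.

1/3

Use the known series and substitute for the argument.
p(0) = 0
p′(0) = 1
p′′(0) = -1
p′′′(0) = 2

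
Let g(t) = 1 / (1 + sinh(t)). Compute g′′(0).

Write 1/(1+u) = 1 - u + u^2 - u^3 + ... and substitute the series for u.
The coefficient of t^2 in the expansion is 1, so g′′(0) = 2! * (1) = 2.

2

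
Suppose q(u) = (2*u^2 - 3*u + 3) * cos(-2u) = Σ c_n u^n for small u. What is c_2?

-4

Multiply each power in the prefactor through the base expansion.
q(0) = 3
q′(0) = -3
q′′(0) = -8
Then c_k = q^(k)(0)/k! gives each Taylor coefficient.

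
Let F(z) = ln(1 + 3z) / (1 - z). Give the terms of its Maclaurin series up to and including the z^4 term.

Multiply the two series term by term and collect like powers.

-51*z^4/4 + 15*z^3/2 - 3*z^2/2 + 3*z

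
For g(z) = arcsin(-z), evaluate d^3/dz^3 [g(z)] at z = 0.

-1

Apply the Taylor formula c_k = f^(k)(a)/k!.
The coefficient of z^3 in the expansion is -1/6, so g′′′(0) = 3! * (-1/6) = -1.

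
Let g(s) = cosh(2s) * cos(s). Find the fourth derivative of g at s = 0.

Multiply the two series term by term and collect like powers.
From the series, [s^4] g = -7/24; multiply by 4! = 24 to get -7.

-7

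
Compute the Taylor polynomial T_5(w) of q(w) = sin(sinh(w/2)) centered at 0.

Let u equal the inner series; expand the outer function in u and truncate.

-w^5/480 + w/2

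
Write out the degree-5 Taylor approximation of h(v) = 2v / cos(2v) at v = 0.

Divide the numerator series by the denominator series (power-series long division).
h(0) = 0
h′(0) = 2
h′′(0) = 0
h′′′(0) = 24
h^(4)(0) = 0
h^(5)(0) = 800
Then c_k = h^(k)(0)/k! gives each Taylor coefficient.

20*v^5/3 + 4*v^3 + 2*v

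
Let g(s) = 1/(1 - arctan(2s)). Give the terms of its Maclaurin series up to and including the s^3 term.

16*s^3/3 + 4*s^2 + 2*s + 1

Let u equal the inner series; expand the outer function in u and truncate.
g(0) = 1
g′(0) = 2
g′′(0) = 8
g′′′(0) = 32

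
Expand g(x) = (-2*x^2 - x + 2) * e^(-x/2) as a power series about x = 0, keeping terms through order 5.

37*x^5/960 - 43*x^4/192 + 5*x^3/6 - 5*x^2/4 - 2*x + 2

Distribute the polynomial across the series and collect like powers.
g(0) = 2
g′(0) = -2
g′′(0) = -5/2
g′′′(0) = 5
g^(4)(0) = -43/8
g^(5)(0) = 37/8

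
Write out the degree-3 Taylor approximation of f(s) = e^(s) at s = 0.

Apply the Taylor formula c_k = f^(k)(a)/k!.
f(0) = 1
f′(0) = 1
f′′(0) = 1
f′′′(0) = 1

s^3/6 + s^2/2 + s + 1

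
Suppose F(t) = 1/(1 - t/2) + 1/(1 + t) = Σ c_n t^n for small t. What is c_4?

17/16

Combine the two series term by term.
F(0) = 2
F′(0) = -1/2
F′′(0) = 5/2
F′′′(0) = -21/4
F^(4)(0) = 51/2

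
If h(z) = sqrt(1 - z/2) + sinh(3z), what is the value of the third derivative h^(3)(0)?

1725/64

Combine the two series term by term.
The coefficient of z^3 in the expansion is 575/128, so h′′′(0) = 3! * (575/128) = 1725/64.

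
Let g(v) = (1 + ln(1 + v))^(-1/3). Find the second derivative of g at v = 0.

7/9

Compose series: expand the inner function first, then feed it into the outer expansion.
From the series, [v^2] g = 7/18; multiply by 2! = 2 to get 7/9.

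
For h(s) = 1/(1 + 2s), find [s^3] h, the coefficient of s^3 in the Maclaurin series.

c_3 = h′′′(0)/3! = -8.

-8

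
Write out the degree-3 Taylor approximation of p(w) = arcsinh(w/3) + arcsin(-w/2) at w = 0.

Add the two expansions coefficient-wise.
[w^0] = 0;  [w^1] = -1/6;  [w^2] = 0;  [w^3] = -35/1296.

-35*w^3/1296 - w/6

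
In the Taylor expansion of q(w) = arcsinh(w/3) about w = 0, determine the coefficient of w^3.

-1/162

q(0) = 0
q′(0) = 1/3
q′′(0) = 0
q′′′(0) = -1/27
Dividing each by k! gives the coefficients c_0, ..., c_3.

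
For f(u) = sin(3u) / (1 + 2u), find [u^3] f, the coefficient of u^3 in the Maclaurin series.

15/2

Take the Cauchy product of the two expansions.
So c_3 = f′′′(0)/3! = 15/2.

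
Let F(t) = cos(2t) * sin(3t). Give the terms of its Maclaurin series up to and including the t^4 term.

Take the Cauchy product of the two expansions.

-21*t^3/2 + 3*t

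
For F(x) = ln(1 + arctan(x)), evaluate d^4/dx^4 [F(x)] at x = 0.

2

Compose series: expand the inner function first, then feed it into the outer expansion.
The coefficient of x^4 in the expansion is 1/12, so F^(4)(0) = 4! * (1/12) = 2.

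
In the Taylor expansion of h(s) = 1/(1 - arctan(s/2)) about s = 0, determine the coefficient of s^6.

Compose series: expand the inner function first, then feed it into the outer expansion.
h(0) = 1
h′(0) = 1/2
h′′(0) = 1/2
h′′′(0) = 1/2
h^(4)(0) = 1/2
h^(5)(0) = 3/4
h^(6)(0) = 2

1/360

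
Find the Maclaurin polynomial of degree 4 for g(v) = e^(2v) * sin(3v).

Write out both Maclaurin series and multiply, keeping only the needed powers.
g(0) = 0
g′(0) = 3
g′′(0) = 12
g′′′(0) = 9
g^(4)(0) = -120
The Taylor polynomial is Σ g^(k)(0)/k! · v^k.

-5*v^4 + 3*v^3/2 + 6*v^2 + 3*v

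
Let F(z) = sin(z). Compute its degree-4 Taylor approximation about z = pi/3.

F(pi/3) = sqrt(3)/2
F′(pi/3) = 1/2
F′′(pi/3) = -sqrt(3)/2
F′′′(pi/3) = -1/2
F^(4)(pi/3) = sqrt(3)/2
Dividing each by k! gives the coefficients c_0, ..., c_4.

sqrt(3)*(z - pi/3)^4/48 - (z - pi/3)^3/12 - sqrt(3)*(z - pi/3)^2/4 + (z - pi/3)/2 + sqrt(3)/2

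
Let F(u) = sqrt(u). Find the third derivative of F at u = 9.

The coefficient of (u - 9)^3 in the expansion is 1/3888, so F′′′(9) = 3! * (1/3888) = 1/648.

1/648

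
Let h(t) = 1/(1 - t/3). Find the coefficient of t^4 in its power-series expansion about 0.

h(0) = 1
h′(0) = 1/3
h′′(0) = 2/9
h′′′(0) = 2/9
h^(4)(0) = 8/27
So c_4 = h^(4)(0)/4! = 1/81.

1/81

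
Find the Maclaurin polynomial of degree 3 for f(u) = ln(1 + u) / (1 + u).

11*u^3/6 - 3*u^2/2 + u

Take the Cauchy product of the two expansions.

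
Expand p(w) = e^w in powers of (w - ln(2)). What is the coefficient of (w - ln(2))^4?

[(w - ln(2))^0] = 2;  [(w - ln(2))^1] = 2;  [(w - ln(2))^2] = 1;  [(w - ln(2))^3] = 1/3;  [(w - ln(2))^4] = 1/12.
So c_4 = p^(4)(ln(2))/4! = 1/12.

1/12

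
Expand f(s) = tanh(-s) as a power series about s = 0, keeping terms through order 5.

-2*s^5/15 + s^3/3 - s

[s^0] = 0;  [s^1] = -1;  [s^2] = 0;  [s^3] = 1/3;  [s^4] = 0;  [s^5] = -2/15.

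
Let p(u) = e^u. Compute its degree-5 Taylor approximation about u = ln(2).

p(ln(2)) = 2
p′(ln(2)) = 2
p′′(ln(2)) = 2
p′′′(ln(2)) = 2
p^(4)(ln(2)) = 2
p^(5)(ln(2)) = 2

(u - ln(2))^5/60 + (u - ln(2))^4/12 + (u - ln(2))^3/3 + (u - ln(2))^2 + 2*(u - ln(2)) + 2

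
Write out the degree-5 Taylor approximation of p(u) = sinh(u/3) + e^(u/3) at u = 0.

u^5/14580 + u^4/1944 + u^3/81 + u^2/18 + 2*u/3 + 1

Expand each term separately and add.
p(0) = 1
p′(0) = 2/3
p′′(0) = 1/9
p′′′(0) = 2/27
p^(4)(0) = 1/81
p^(5)(0) = 2/243
The Taylor polynomial is Σ p^(k)(0)/k! · u^k.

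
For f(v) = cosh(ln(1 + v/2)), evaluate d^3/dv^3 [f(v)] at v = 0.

Compose series: expand the inner function first, then feed it into the outer expansion.
From the series, [v^3] f = -1/16; multiply by 3! = 6 to get -3/8.

-3/8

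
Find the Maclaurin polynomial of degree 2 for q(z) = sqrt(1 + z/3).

[z^0] = 1;  [z^1] = 1/6;  [z^2] = -1/72.

-z^2/72 + z/6 + 1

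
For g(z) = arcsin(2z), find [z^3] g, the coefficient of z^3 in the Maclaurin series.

4/3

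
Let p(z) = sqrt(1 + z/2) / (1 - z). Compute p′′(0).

39/16

Write out both Maclaurin series and multiply, keeping only the needed powers.
From the series, [z^2] p = 39/32; multiply by 2! = 2 to get 39/16.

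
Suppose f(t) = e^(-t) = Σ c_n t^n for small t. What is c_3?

c_3 = f′′′(0)/3! = -1/6.

-1/6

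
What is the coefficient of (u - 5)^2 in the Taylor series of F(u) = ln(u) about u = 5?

-1/50

F(5) = ln(5)
F′(5) = 1/5
F′′(5) = -1/25
So c_2 = F′′(5)/2! = -1/50.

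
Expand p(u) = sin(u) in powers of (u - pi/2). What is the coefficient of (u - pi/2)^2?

[(u - pi/2)^0] = 1;  [(u - pi/2)^1] = 0;  [(u - pi/2)^2] = -1/2.

-1/2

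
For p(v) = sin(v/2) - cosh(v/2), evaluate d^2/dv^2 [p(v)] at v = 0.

Expand each term separately and add.
The coefficient of v^2 in the expansion is -1/8, so p′′(0) = 2! * (-1/8) = -1/4.

-1/4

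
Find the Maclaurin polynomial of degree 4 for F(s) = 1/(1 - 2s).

16*s^4 + 8*s^3 + 4*s^2 + 2*s + 1

Use the known series and substitute for the argument.
F(0) = 1
F′(0) = 2
F′′(0) = 8
F′′′(0) = 48
F^(4)(0) = 384
The Taylor polynomial is Σ F^(k)(0)/k! · s^k.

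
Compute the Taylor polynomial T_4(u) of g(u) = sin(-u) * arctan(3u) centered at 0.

19*u^4/2 - 3*u^2

Multiply the two series term by term and collect like powers.
g(0) = 0
g′(0) = 0
g′′(0) = -6
g′′′(0) = 0
g^(4)(0) = 228
Dividing each by k! gives the coefficients c_0, ..., c_4.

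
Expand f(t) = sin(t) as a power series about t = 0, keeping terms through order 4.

f(0) = 0
f′(0) = 1
f′′(0) = 0
f′′′(0) = -1
f^(4)(0) = 0

-t^3/6 + t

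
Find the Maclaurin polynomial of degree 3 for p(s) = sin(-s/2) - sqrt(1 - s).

s^3/12 + s^2/8 - 1

Add the two expansions coefficient-wise.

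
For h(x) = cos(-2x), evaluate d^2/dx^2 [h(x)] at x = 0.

-4

The coefficient of x^2 in the expansion is -2, so h′′(0) = 2! * (-2) = -4.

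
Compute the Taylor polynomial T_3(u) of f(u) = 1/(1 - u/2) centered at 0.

f(0) = 1
f′(0) = 1/2
f′′(0) = 1/2
f′′′(0) = 3/4
Dividing each by k! gives the coefficients c_0, ..., c_3.

u^3/8 + u^2/4 + u/2 + 1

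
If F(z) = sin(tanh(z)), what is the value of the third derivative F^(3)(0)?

-3

Substitute the inner expansion into the outer series and collect powers.
From the series, [z^3] F = -1/2; multiply by 3! = 6 to get -3.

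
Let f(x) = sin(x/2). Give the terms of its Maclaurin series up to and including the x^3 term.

f(0) = 0
f′(0) = 1/2
f′′(0) = 0
f′′′(0) = -1/8

-x^3/48 + x/2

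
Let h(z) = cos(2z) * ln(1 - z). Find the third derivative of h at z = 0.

10

Expand each factor separately, then convolve coefficients.
From the series, [z^3] h = 5/3; multiply by 3! = 6 to get 10.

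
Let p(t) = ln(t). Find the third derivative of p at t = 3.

2/27

The coefficient of (t - 3)^3 in the expansion is 1/81, so p′′′(3) = 3! * (1/81) = 2/27.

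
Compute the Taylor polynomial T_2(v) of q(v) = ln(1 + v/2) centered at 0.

q(0) = 0
q′(0) = 1/2
q′′(0) = -1/4
Dividing each by k! gives the coefficients c_0, ..., c_2.

-v^2/8 + v/2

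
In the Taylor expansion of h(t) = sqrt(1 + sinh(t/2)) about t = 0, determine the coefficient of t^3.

Substitute the inner expansion into the outer series and collect powers.
h(0) = 1
h′(0) = 1/4
h′′(0) = -1/16
h′′′(0) = 7/64

7/384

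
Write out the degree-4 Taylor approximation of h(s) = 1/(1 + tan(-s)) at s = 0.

Let u equal the inner series; expand the outer function in u and truncate.
[s^0] = 1;  [s^1] = 1;  [s^2] = 1;  [s^3] = 4/3;  [s^4] = 5/3.

5*s^4/3 + 4*s^3/3 + s^2 + s + 1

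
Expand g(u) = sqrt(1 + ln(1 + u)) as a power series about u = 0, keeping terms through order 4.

-143*u^4/384 + 17*u^3/48 - 3*u^2/8 + u/2 + 1

Compose series: expand the inner function first, then feed it into the outer expansion.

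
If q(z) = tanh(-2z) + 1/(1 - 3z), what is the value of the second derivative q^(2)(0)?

Expand each term separately and add.
The coefficient of z^2 in the expansion is 9, so q′′(0) = 2! * (9) = 18.

18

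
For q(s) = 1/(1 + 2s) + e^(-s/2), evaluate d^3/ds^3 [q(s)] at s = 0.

-385/8

Add the two expansions coefficient-wise.
From the series, [s^3] q = -385/48; multiply by 3! = 6 to get -385/8.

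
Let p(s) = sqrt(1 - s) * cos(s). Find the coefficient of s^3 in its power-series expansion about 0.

3/16

Write out both Maclaurin series and multiply, keeping only the needed powers.
So c_3 = p′′′(0)/3! = 3/16.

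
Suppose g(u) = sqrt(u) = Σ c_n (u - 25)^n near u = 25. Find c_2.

Compute the successive derivatives at the expansion point and divide by k!.
g(25) = 5
g′(25) = 1/10
g′′(25) = -1/500

-1/1000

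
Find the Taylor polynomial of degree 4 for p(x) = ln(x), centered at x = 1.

-(x - 1)^4/4 + (x - 1)^3/3 - (x - 1)^2/2 + (x - 1)

Compute the successive derivatives at the expansion point and divide by k!.
[(x - 1)^0] = 0;  [(x - 1)^1] = 1;  [(x - 1)^2] = -1/2;  [(x - 1)^3] = 1/3;  [(x - 1)^4] = -1/4.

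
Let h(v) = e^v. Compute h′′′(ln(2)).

2

From the series, [(v - ln(2))^3] h = 1/3; multiply by 3! = 6 to get 2.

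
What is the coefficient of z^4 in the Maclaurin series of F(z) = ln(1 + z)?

-1/4

Apply the Taylor formula c_k = f^(k)(a)/k!.
F(0) = 0
F′(0) = 1
F′′(0) = -1
F′′′(0) = 2
F^(4)(0) = -6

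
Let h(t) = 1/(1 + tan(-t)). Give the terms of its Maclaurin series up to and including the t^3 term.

Substitute the inner expansion into the outer series and collect powers.
[t^0] = 1;  [t^1] = 1;  [t^2] = 1;  [t^3] = 4/3.

4*t^3/3 + t^2 + t + 1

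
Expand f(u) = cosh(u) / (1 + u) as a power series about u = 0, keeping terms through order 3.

-3*u^3/2 + 3*u^2/2 - u + 1

Multiply the two series term by term and collect like powers.
f(0) = 1
f′(0) = -1
f′′(0) = 3
f′′′(0) = -9
The Taylor polynomial is Σ f^(k)(0)/k! · u^k.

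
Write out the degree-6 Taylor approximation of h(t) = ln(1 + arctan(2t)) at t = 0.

Plug the Maclaurin series of the inner function into that of the outer and collect terms.

-256*t^6/45 + 32*t^5/15 + 4*t^4/3 - 2*t^2 + 2*t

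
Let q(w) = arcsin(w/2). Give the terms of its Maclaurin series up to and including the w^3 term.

w^3/48 + w/2

q(0) = 0
q′(0) = 1/2
q′′(0) = 0
q′′′(0) = 1/8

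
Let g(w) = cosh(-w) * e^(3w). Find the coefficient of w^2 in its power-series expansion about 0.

5

Write out both Maclaurin series and multiply, keeping only the needed powers.
g(0) = 1
g′(0) = 3
g′′(0) = 10
So c_2 = g′′(0)/2! = 5.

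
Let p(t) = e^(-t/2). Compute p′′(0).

1/4

The coefficient of t^2 in the expansion is 1/8, so p′′(0) = 2! * (1/8) = 1/4.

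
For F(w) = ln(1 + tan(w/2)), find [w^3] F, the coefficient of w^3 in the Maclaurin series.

1/12

Compose series: expand the inner function first, then feed it into the outer expansion.
F(0) = 0
F′(0) = 1/2
F′′(0) = -1/4
F′′′(0) = 1/2
Then c_k = F^(k)(0)/k! gives each Taylor coefficient.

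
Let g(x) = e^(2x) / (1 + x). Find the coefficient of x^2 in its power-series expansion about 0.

Write out both Maclaurin series and multiply, keeping only the needed powers.
g(0) = 1
g′(0) = 1
g′′(0) = 2
So c_2 = g′′(0)/2! = 1.

1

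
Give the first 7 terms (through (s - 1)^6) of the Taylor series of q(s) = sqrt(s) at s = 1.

[(s - 1)^0] = 1;  [(s - 1)^1] = 1/2;  [(s - 1)^2] = -1/8;  [(s - 1)^3] = 1/16;  [(s - 1)^4] = -5/128;  [(s - 1)^5] = 7/256;  [(s - 1)^6] = -21/1024.

-21*(s - 1)^6/1024 + 7*(s - 1)^5/256 - 5*(s - 1)^4/128 + (s - 1)^3/16 - (s - 1)^2/8 + (s - 1)/2 + 1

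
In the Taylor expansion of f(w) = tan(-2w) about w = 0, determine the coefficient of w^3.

f(0) = 0
f′(0) = -2
f′′(0) = 0
f′′′(0) = -16
So c_3 = f′′′(0)/3! = -8/3.

-8/3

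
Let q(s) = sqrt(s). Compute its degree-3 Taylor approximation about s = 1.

(s - 1)^3/16 - (s - 1)^2/8 + (s - 1)/2 + 1

q(1) = 1
q′(1) = 1/2
q′′(1) = -1/4
q′′′(1) = 3/8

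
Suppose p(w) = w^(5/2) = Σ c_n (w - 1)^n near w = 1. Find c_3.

5/16

Apply the Taylor formula c_k = f^(k)(a)/k!.
[(w - 1)^0] = 1;  [(w - 1)^1] = 5/2;  [(w - 1)^2] = 15/8;  [(w - 1)^3] = 5/16.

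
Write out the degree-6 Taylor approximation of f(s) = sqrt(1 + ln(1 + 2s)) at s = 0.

-22819*s^6/720 + 1609*s^5/120 - 143*s^4/24 + 17*s^3/6 - 3*s^2/2 + s + 1

Plug the Maclaurin series of the inner function into that of the outer and collect terms.
[s^0] = 1;  [s^1] = 1;  [s^2] = -3/2;  [s^3] = 17/6;  [s^4] = -143/24;  [s^5] = 1609/120;  [s^6] = -22819/720.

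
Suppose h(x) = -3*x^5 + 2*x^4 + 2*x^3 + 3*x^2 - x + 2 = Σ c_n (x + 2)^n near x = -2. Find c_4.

Differentiate repeatedly and evaluate at the center.
h(-2) = 128
h′(-2) = -293
h′′(-2) = 558
h′′′(-2) = -804
h^(4)(-2) = 768
So c_4 = h^(4)(-2)/4! = 32.

32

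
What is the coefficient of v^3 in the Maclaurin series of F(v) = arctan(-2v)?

Apply the Taylor formula c_k = f^(k)(a)/k!.
[v^0] = 0;  [v^1] = -2;  [v^2] = 0;  [v^3] = 8/3.
So c_3 = F′′′(0)/3! = 8/3.

8/3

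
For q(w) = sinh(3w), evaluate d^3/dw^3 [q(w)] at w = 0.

27

The coefficient of w^3 in the expansion is 9/2, so q′′′(0) = 3! * (9/2) = 27.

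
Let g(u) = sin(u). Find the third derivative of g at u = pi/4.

The coefficient of (u - pi/4)^3 in the expansion is -sqrt(2)/12, so g′′′(pi/4) = 3! * (-sqrt(2)/12) = -sqrt(2)/2.

-sqrt(2)/2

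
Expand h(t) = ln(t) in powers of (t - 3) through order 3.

(t - 3)^3/81 - (t - 3)^2/18 + (t - 3)/3 + ln(3)

Use the known series and substitute for the argument.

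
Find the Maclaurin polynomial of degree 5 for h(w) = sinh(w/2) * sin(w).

-w^4/16 + w^2/2

Multiply the two series term by term and collect like powers.
h(0) = 0
h′(0) = 0
h′′(0) = 1
h′′′(0) = 0
h^(4)(0) = -3/2
h^(5)(0) = 0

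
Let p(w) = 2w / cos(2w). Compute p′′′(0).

24

Divide the numerator series by the denominator series (power-series long division).
The coefficient of w^3 in the expansion is 4, so p′′′(0) = 3! * (4) = 24.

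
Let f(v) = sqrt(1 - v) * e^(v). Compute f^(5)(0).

-503/32

Expand each factor separately, then convolve coefficients.
The coefficient of v^5 in the expansion is -503/3840, so f^(5)(0) = 5! * (-503/3840) = -503/32.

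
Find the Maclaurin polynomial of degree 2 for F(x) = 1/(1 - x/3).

x^2/9 + x/3 + 1

F(0) = 1
F′(0) = 1/3
F′′(0) = 2/9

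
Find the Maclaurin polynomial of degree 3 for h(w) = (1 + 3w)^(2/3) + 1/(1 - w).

Expand each term separately and add.
[w^0] = 2;  [w^1] = 3;  [w^2] = 0;  [w^3] = 7/3.

7*w^3/3 + 3*w + 2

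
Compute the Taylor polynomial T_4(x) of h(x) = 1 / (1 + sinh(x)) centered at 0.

Expand as Σ (-1)^k u^k with u equal to the inner function's series.
h(0) = 1
h′(0) = -1
h′′(0) = 2
h′′′(0) = -7
h^(4)(0) = 32

4*x^4/3 - 7*x^3/6 + x^2 - x + 1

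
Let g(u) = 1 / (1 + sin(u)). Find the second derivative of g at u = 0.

2

Use the geometric series for the reciprocal, then substitute.
The coefficient of u^2 in the expansion is 1, so g′′(0) = 2! * (1) = 2.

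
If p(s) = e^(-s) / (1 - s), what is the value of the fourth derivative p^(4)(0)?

Expand each factor separately, then convolve coefficients.
From the series, [s^4] p = 3/8; multiply by 4! = 24 to get 9.

9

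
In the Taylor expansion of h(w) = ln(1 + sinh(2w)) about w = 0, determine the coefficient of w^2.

Plug the Maclaurin series of the inner function into that of the outer and collect terms.
h(0) = 0
h′(0) = 2
h′′(0) = -4
So c_2 = h′′(0)/2! = -2.

-2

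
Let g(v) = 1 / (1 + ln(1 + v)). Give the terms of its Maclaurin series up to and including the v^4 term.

11*v^4/3 - 7*v^3/3 + 3*v^2/2 - v + 1

Write 1/(1+u) = 1 - u + u^2 - u^3 + ... and substitute the series for u.
[v^0] = 1;  [v^1] = -1;  [v^2] = 3/2;  [v^3] = -7/3;  [v^4] = 11/3.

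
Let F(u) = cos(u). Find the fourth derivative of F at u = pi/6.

Use the known series and substitute for the argument.
The coefficient of (u - pi/6)^4 in the expansion is sqrt(3)/48, so F^(4)(pi/6) = 4! * (sqrt(3)/48) = sqrt(3)/2.

sqrt(3)/2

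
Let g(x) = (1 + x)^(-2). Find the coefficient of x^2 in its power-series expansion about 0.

3

[x^0] = 1;  [x^1] = -2;  [x^2] = 3.
So c_2 = g′′(0)/2! = 3.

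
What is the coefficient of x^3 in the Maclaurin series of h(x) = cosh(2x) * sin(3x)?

Take the Cauchy product of the two expansions.
[x^0] = 0;  [x^1] = 3;  [x^2] = 0;  [x^3] = 3/2.
So c_3 = h′′′(0)/3! = 3/2.

3/2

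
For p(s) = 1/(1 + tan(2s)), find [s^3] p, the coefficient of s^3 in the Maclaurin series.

-32/3

Compose series: expand the inner function first, then feed it into the outer expansion.
[s^0] = 1;  [s^1] = -2;  [s^2] = 4;  [s^3] = -32/3.
So c_3 = p′′′(0)/3! = -32/3.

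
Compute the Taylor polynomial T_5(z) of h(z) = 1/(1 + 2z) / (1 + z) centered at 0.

Expand each factor separately, then convolve coefficients.
h(0) = 1
h′(0) = -3
h′′(0) = 14
h′′′(0) = -90
h^(4)(0) = 744
h^(5)(0) = -7560

-63*z^5 + 31*z^4 - 15*z^3 + 7*z^2 - 3*z + 1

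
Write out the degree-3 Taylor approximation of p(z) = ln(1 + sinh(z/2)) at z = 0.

z^3/16 - z^2/8 + z/2

Compose series: expand the inner function first, then feed it into the outer expansion.
p(0) = 0
p′(0) = 1/2
p′′(0) = -1/4
p′′′(0) = 3/8
The Taylor polynomial is Σ p^(k)(0)/k! · z^k.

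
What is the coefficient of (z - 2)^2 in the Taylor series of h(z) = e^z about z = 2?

e^(2)/2

Compute the successive derivatives at the expansion point and divide by k!.
h(2) = e^(2)
h′(2) = e^(2)
h′′(2) = e^(2)
Dividing each by k! gives the coefficients c_0, ..., c_2.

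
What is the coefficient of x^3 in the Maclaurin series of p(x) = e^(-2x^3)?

-2

Apply the Taylor formula c_k = f^(k)(a)/k!.
[x^0] = 1;  [x^1] = 0;  [x^2] = 0;  [x^3] = -2.
So c_3 = p′′′(0)/3! = -2.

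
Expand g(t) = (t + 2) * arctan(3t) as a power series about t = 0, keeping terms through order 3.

-18*t^3 + 3*t^2 + 6*t

Multiply each power in the prefactor through the base expansion.
g(0) = 0
g′(0) = 6
g′′(0) = 6
g′′′(0) = -108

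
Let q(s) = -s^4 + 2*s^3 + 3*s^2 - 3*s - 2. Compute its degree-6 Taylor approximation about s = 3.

q(3) = -11
q′(3) = -39
q′′(3) = -66
q′′′(3) = -60
q^(4)(3) = -24
q^(5)(3) = 0
q^(6)(3) = 0

-(s - 3)^4 - 10*(s - 3)^3 - 33*(s - 3)^2 - 39*(s - 3) - 11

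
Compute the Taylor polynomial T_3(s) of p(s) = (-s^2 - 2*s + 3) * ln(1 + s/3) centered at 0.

Multiply each power in the prefactor through the base expansion.
[s^0] = 0;  [s^1] = 1;  [s^2] = -5/6;  [s^3] = -5/27.

-5*s^3/27 - 5*s^2/6 + s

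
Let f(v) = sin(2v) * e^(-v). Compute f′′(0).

Write out both Maclaurin series and multiply, keeping only the needed powers.
The coefficient of v^2 in the expansion is -2, so f′′(0) = 2! * (-2) = -4.

-4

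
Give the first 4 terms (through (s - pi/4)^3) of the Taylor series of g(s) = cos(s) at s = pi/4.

sqrt(2)*(s - pi/4)^3/12 - sqrt(2)*(s - pi/4)^2/4 - sqrt(2)*(s - pi/4)/2 + sqrt(2)/2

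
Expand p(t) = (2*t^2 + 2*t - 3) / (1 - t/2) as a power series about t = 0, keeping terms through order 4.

9*t^4/16 + 9*t^3/8 + 9*t^2/4 + t/2 - 3

Distribute the polynomial across the series and collect like powers.
p(0) = -3
p′(0) = 1/2
p′′(0) = 9/2
p′′′(0) = 27/4
p^(4)(0) = 27/2
Then c_k = p^(k)(0)/k! gives each Taylor coefficient.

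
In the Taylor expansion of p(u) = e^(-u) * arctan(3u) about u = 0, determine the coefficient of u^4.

17/2

Multiply the two series term by term and collect like powers.
p(0) = 0
p′(0) = 3
p′′(0) = -6
p′′′(0) = -45
p^(4)(0) = 204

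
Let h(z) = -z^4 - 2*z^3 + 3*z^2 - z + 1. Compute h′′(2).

-66

The coefficient of (z - 2)^2 in the expansion is -33, so h′′(2) = 2! * (-33) = -66.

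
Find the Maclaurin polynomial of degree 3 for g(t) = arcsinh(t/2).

Compute the successive derivatives at the expansion point and divide by k!.
[t^0] = 0;  [t^1] = 1/2;  [t^2] = 0;  [t^3] = -1/48.

-t^3/48 + t/2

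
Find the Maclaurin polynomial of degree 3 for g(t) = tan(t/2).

[t^0] = 0;  [t^1] = 1/2;  [t^2] = 0;  [t^3] = 1/24.

t^3/24 + t/2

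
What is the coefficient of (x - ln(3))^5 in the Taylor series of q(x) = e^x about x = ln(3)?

Compute the successive derivatives at the expansion point and divide by k!.
q(ln(3)) = 3
q′(ln(3)) = 3
q′′(ln(3)) = 3
q′′′(ln(3)) = 3
q^(4)(ln(3)) = 3
q^(5)(ln(3)) = 3
The Taylor polynomial is Σ q^(k)(ln(3))/k! · (x - ln(3))^k.

1/40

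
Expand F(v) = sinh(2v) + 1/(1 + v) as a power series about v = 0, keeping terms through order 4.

Combine the two series term by term.
F(0) = 1
F′(0) = 1
F′′(0) = 2
F′′′(0) = 2
F^(4)(0) = 24
The Taylor polynomial is Σ F^(k)(0)/k! · v^k.

v^4 + v^3/3 + v^2 + v + 1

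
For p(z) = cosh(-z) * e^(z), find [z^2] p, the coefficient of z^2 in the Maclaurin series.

Expand each factor separately, then convolve coefficients.
p(0) = 1
p′(0) = 1
p′′(0) = 2
So c_2 = p′′(0)/2! = 1.

1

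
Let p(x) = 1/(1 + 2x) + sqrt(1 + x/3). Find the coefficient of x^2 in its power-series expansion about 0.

Combine the two series term by term.

287/72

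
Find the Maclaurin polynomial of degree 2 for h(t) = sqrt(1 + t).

h(0) = 1
h′(0) = 1/2
h′′(0) = -1/4

-t^2/8 + t/2 + 1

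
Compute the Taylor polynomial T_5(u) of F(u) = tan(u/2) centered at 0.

u^5/240 + u^3/24 + u/2

F(0) = 0
F′(0) = 1/2
F′′(0) = 0
F′′′(0) = 1/4
F^(4)(0) = 0
F^(5)(0) = 1/2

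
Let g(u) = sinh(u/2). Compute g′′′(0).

1/8

From the series, [u^3] g = 1/48; multiply by 3! = 6 to get 1/8.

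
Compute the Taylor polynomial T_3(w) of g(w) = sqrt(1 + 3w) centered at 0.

Apply the Taylor formula c_k = f^(k)(a)/k!.
g(0) = 1
g′(0) = 3/2
g′′(0) = -9/4
g′′′(0) = 81/8

27*w^3/16 - 9*w^2/8 + 3*w/2 + 1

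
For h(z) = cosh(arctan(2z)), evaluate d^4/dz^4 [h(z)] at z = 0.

-112

Substitute the inner expansion into the outer series and collect powers.
The coefficient of z^4 in the expansion is -14/3, so h^(4)(0) = 4! * (-14/3) = -112.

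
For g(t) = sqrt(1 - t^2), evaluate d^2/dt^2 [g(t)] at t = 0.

From the series, [t^2] g = -1/2; multiply by 2! = 2 to get -1.

-1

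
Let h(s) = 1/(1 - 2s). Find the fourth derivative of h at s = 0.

Differentiate repeatedly and evaluate at the center.
The coefficient of s^4 in the expansion is 16, so h^(4)(0) = 4! * (16) = 384.

384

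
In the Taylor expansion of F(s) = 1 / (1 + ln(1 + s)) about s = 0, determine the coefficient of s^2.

Expand as Σ (-1)^k u^k with u equal to the inner function's series.
F(0) = 1
F′(0) = -1
F′′(0) = 3
So c_2 = F′′(0)/2! = 3/2.

3/2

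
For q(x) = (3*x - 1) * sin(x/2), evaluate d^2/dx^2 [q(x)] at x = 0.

Multiply each power in the prefactor through the base expansion.
The coefficient of x^2 in the expansion is 3/2, so q′′(0) = 2! * (3/2) = 3.

3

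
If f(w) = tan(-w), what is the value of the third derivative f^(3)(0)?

The coefficient of w^3 in the expansion is -1/3, so f′′′(0) = 3! * (-1/3) = -2.

-2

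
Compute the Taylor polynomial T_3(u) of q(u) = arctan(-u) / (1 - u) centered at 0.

Take the Cauchy product of the two expansions.

-2*u^3/3 - u^2 - u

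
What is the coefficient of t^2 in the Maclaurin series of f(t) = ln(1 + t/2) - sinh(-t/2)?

Expand each term separately and add.
f(0) = 0
f′(0) = 1
f′′(0) = -1/4
Then c_k = f^(k)(0)/k! gives each Taylor coefficient.

-1/8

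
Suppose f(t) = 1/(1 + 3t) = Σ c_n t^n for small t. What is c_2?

c_2 = f′′(0)/2! = 9.

9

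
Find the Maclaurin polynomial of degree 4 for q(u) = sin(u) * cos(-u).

Write out both Maclaurin series and multiply, keeping only the needed powers.

-2*u^3/3 + u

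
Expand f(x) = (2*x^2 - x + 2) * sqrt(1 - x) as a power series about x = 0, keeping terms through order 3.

-x^3 + 9*x^2/4 - 2*x + 2

Distribute the polynomial across the series and collect like powers.
f(0) = 2
f′(0) = -2
f′′(0) = 9/2
f′′′(0) = -6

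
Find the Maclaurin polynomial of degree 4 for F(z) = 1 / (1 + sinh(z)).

4*z^4/3 - 7*z^3/6 + z^2 - z + 1

Use the geometric series for the reciprocal, then substitute.
F(0) = 1
F′(0) = -1
F′′(0) = 2
F′′′(0) = -7
F^(4)(0) = 32
The Taylor polynomial is Σ F^(k)(0)/k! · z^k.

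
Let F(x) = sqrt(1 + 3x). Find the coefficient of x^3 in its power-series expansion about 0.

[x^0] = 1;  [x^1] = 3/2;  [x^2] = -9/8;  [x^3] = 27/16.

27/16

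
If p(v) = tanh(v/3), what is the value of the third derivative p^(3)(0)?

-2/27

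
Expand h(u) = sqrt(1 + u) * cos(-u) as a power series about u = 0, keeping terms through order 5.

13*u^5/768 + 25*u^4/384 - 3*u^3/16 - 5*u^2/8 + u/2 + 1

Multiply the two series term by term and collect like powers.
h(0) = 1
h′(0) = 1/2
h′′(0) = -5/4
h′′′(0) = -9/8
h^(4)(0) = 25/16
h^(5)(0) = 65/32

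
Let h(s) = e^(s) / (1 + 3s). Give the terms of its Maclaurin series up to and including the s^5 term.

Write out both Maclaurin series and multiply, keeping only the needed powers.
[s^0] = 1;  [s^1] = -2;  [s^2] = 13/2;  [s^3] = -58/3;  [s^4] = 1393/24;  [s^5] = -10447/60.

-10447*s^5/60 + 1393*s^4/24 - 58*s^3/3 + 13*s^2/2 - 2*s + 1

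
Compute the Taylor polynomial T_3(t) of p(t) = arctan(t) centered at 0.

-t^3/3 + t

Apply the Taylor formula c_k = f^(k)(a)/k!.
p(0) = 0
p′(0) = 1
p′′(0) = 0
p′′′(0) = -2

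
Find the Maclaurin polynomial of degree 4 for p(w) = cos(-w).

w^4/24 - w^2/2 + 1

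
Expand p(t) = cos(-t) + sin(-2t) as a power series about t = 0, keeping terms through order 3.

4*t^3/3 - t^2/2 - 2*t + 1

Expand each term separately and add.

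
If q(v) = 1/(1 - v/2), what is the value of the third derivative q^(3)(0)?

The coefficient of v^3 in the expansion is 1/8, so q′′′(0) = 3! * (1/8) = 3/4.

3/4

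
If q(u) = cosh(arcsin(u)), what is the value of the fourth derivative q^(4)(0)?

Substitute the inner expansion into the outer series and collect powers.
The coefficient of u^4 in the expansion is 5/24, so q^(4)(0) = 4! * (5/24) = 5.

5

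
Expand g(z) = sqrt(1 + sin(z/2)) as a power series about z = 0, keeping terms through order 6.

-z^6/2949120 + z^5/122880 + z^4/6144 - z^3/384 - z^2/32 + z/4 + 1

Compose series: expand the inner function first, then feed it into the outer expansion.
g(0) = 1
g′(0) = 1/4
g′′(0) = -1/16
g′′′(0) = -1/64
g^(4)(0) = 1/256
g^(5)(0) = 1/1024
g^(6)(0) = -1/4096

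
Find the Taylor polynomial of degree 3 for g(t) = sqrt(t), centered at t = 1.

(t - 1)^3/16 - (t - 1)^2/8 + (t - 1)/2 + 1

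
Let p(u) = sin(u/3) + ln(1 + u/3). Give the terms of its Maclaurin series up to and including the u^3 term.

u^3/162 - u^2/18 + 2*u/3

Add the two expansions coefficient-wise.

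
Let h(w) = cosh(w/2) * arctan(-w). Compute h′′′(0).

Expand each factor separately, then convolve coefficients.
From the series, [w^3] h = 5/24; multiply by 3! = 6 to get 5/4.

5/4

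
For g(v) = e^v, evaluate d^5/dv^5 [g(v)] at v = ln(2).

From the series, [(v - ln(2))^5] g = 1/60; multiply by 5! = 120 to get 2.

2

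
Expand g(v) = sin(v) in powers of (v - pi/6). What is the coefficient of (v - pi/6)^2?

-1/4

g(pi/6) = 1/2
g′(pi/6) = sqrt(3)/2
g′′(pi/6) = -1/2
Then c_k = g^(k)(pi/6)/k! gives each Taylor coefficient.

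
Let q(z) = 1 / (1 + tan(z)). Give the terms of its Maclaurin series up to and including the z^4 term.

Use the geometric series for the reciprocal, then substitute.
q(0) = 1
q′(0) = -1
q′′(0) = 2
q′′′(0) = -8
q^(4)(0) = 40

5*z^4/3 - 4*z^3/3 + z^2 - z + 1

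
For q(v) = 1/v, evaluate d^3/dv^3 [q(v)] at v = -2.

-3/8

The coefficient of (v + 2)^3 in the expansion is -1/16, so q′′′(-2) = 3! * (-1/16) = -3/8.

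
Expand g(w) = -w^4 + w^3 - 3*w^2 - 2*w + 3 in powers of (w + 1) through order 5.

-(w + 1)^4 + 5*(w + 1)^3 - 12*(w + 1)^2 + 11*(w + 1)

[(w + 1)^0] = 0;  [(w + 1)^1] = 11;  [(w + 1)^2] = -12;  [(w + 1)^3] = 5;  [(w + 1)^4] = -1;  [(w + 1)^5] = 0.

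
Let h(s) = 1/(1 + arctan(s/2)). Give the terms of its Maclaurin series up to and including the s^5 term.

Let u equal the inner series; expand the outer function in u and truncate.
h(0) = 1
h′(0) = -1/2
h′′(0) = 1/2
h′′′(0) = -1/2
h^(4)(0) = 1/2
h^(5)(0) = -3/4

-s^5/160 + s^4/48 - s^3/12 + s^2/4 - s/2 + 1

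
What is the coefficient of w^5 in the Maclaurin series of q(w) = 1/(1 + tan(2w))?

-1024/15

Compose series: expand the inner function first, then feed it into the outer expansion.
q(0) = 1
q′(0) = -2
q′′(0) = 8
q′′′(0) = -64
q^(4)(0) = 640
q^(5)(0) = -8192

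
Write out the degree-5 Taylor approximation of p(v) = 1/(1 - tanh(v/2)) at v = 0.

Substitute the inner expansion into the outer series and collect powers.
p(0) = 1
p′(0) = 1/2
p′′(0) = 1/2
p′′′(0) = 1/2
p^(4)(0) = 1/2
p^(5)(0) = 1/2

v^5/240 + v^4/48 + v^3/12 + v^2/4 + v/2 + 1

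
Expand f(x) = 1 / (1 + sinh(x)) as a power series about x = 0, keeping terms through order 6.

77*x^6/45 - 181*x^5/120 + 4*x^4/3 - 7*x^3/6 + x^2 - x + 1

Use the geometric series for the reciprocal, then substitute.
f(0) = 1
f′(0) = -1
f′′(0) = 2
f′′′(0) = -7
f^(4)(0) = 32
f^(5)(0) = -181
f^(6)(0) = 1232
Dividing each by k! gives the coefficients c_0, ..., c_6.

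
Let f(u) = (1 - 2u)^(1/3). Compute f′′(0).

-8/9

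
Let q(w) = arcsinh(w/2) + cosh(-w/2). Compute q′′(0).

1/4

Add the two expansions coefficient-wise.
From the series, [w^2] q = 1/8; multiply by 2! = 2 to get 1/4.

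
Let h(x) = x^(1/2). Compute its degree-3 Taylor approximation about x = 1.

(x - 1)^3/16 - (x - 1)^2/8 + (x - 1)/2 + 1

Use the known series and substitute for the argument.
h(1) = 1
h′(1) = 1/2
h′′(1) = -1/4
h′′′(1) = 3/8
Dividing each by k! gives the coefficients c_0, ..., c_3.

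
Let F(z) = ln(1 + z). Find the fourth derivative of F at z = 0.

-6

From the series, [z^4] F = -1/4; multiply by 4! = 24 to get -6.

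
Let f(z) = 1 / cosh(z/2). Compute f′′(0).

Write the quotient as an unknown series and match coefficients against numerator = denominator · series.
From the series, [z^2] f = -1/8; multiply by 2! = 2 to get -1/4.

-1/4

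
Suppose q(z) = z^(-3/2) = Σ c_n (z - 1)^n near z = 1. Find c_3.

-35/16

q(1) = 1
q′(1) = -3/2
q′′(1) = 15/4
q′′′(1) = -105/8
So c_3 = q′′′(1)/3! = -35/16.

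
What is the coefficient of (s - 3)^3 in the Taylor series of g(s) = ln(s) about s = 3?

1/81

Apply the Taylor formula c_k = f^(k)(a)/k!.
[(s - 3)^0] = ln(3);  [(s - 3)^1] = 1/3;  [(s - 3)^2] = -1/18;  [(s - 3)^3] = 1/81.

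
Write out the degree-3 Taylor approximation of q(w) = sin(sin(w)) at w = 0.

-w^3/3 + w

Compose series: expand the inner function first, then feed it into the outer expansion.
q(0) = 0
q′(0) = 1
q′′(0) = 0
q′′′(0) = -2
Then c_k = q^(k)(0)/k! gives each Taylor coefficient.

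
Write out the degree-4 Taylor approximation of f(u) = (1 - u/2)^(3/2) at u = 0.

3*u^4/2048 + u^3/128 + 3*u^2/32 - 3*u/4 + 1

f(0) = 1
f′(0) = -3/4
f′′(0) = 3/16
f′′′(0) = 3/64
f^(4)(0) = 9/256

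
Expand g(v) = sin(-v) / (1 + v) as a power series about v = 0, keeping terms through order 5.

-101*v^5/120 + 5*v^4/6 - 5*v^3/6 + v^2 - v

Write out both Maclaurin series and multiply, keeping only the needed powers.
g(0) = 0
g′(0) = -1
g′′(0) = 2
g′′′(0) = -5
g^(4)(0) = 20
g^(5)(0) = -101
Then c_k = g^(k)(0)/k! gives each Taylor coefficient.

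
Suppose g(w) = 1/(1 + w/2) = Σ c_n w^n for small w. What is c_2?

c_2 = g′′(0)/2! = 1/4.

1/4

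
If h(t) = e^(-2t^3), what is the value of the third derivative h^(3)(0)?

-12

The coefficient of t^3 in the expansion is -2, so h′′′(0) = 3! * (-2) = -12.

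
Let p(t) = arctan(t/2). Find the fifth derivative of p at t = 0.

3/4

The coefficient of t^5 in the expansion is 1/160, so p^(5)(0) = 5! * (1/160) = 3/4.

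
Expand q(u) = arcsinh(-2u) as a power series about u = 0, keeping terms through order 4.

4*u^3/3 - 2*u

Apply the Taylor formula c_k = f^(k)(a)/k!.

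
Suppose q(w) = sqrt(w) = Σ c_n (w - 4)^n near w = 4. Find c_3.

1/512

Differentiate repeatedly and evaluate at the center.
q(4) = 2
q′(4) = 1/4
q′′(4) = -1/32
q′′′(4) = 3/256
Then c_k = q^(k)(4)/k! gives each Taylor coefficient.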